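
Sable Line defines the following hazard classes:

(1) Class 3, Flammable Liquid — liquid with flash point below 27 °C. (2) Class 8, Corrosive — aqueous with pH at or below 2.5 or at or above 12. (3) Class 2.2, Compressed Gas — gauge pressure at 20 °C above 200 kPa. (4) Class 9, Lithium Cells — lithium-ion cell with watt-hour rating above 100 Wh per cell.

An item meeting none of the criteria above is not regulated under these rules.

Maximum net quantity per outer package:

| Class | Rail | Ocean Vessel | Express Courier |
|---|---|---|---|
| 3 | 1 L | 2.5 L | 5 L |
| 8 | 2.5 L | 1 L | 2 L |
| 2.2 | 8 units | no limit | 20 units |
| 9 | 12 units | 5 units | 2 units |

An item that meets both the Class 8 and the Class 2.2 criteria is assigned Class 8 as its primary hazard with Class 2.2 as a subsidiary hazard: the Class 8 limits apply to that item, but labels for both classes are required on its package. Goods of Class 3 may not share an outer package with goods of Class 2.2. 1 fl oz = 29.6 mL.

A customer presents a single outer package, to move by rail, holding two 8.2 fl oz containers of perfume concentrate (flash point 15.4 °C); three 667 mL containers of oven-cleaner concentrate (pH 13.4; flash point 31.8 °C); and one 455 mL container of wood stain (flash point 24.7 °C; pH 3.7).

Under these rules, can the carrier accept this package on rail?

With flash point 15.4 °C (< 27 °C), the perfume concentrate falls in Class 3.
Oven-cleaner concentrate: pH 13.4 ≥ 12 → Class 8 (Corrosive).
Flash point 24.7 °C meets the Class 3 criterion (Flammable Liquid), so the wood stain is Class 3.
Class 3 net quantity: (two 8.2 fl oz containers = 485.44 mL) + 455 mL = 940.44 mL.
940.44 mL is within the rail limit of 1 L for Class 3.
Class 8 quantity: three 667 mL containers = 2.001 L.
2.001 L ≤ 2.5 L (rail limit, Class 8) — within limit.
The segregation rule (Class 3 with Class 2.2) does not apply to Class 3 with Class 8.
Every hazard class is within its rail limit and no segregation rule is violated.

Yes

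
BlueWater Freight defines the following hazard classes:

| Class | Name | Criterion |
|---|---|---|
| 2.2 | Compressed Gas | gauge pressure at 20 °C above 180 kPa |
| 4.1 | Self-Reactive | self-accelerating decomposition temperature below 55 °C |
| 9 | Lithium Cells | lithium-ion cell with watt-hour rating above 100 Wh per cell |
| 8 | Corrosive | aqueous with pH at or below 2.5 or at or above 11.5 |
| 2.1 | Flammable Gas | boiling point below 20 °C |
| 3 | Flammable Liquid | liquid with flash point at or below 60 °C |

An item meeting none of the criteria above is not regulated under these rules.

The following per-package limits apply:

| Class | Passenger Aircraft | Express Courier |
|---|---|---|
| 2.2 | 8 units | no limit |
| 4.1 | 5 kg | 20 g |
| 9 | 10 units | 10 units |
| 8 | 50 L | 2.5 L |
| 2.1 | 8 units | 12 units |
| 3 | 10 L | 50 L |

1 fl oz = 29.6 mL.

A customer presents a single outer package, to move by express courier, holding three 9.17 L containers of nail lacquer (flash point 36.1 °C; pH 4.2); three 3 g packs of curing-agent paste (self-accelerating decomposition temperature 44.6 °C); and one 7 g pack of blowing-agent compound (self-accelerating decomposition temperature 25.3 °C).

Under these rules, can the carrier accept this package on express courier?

Yes

The nail lacquer has flash point 36.1 °C, which is ≤ 60 °C, so it is Class 3 (Flammable Liquid).
Curing-agent paste: self-accelerating decomposition temperature 44.6 °C < 55 °C → Class 4.1 (Self-Reactive).
With self-accelerating decomposition temperature 25.3 °C (< 55 °C), the blowing-agent compound falls in Class 4.1.
Class 4.1 net quantity: (three 3 g packs = 9 g) + 7 g = 16 g.
16 g is within the express courier limit of 20 g for Class 4.1.
Class 3 quantity: three 9.17 L containers = 27.51 L.
That is within the Class 3 express courier limit of 50 L.
Every hazard class is within its express courier limit and no segregation rule is violated.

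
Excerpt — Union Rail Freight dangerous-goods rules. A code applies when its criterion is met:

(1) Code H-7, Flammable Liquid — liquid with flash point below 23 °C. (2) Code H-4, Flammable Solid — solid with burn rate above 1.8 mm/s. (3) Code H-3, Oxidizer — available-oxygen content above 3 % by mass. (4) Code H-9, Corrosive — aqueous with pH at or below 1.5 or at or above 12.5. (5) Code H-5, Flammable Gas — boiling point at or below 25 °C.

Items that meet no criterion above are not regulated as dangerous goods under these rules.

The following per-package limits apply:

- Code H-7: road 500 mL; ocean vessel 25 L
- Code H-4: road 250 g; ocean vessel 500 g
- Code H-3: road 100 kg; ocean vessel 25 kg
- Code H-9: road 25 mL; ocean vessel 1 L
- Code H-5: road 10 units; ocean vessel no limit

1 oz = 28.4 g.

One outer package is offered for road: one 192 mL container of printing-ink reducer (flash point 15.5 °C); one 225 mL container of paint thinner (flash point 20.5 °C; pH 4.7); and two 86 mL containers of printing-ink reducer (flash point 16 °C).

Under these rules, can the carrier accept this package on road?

No

Flash point 15.5 °C meets the Code H-7 criterion (Flammable Liquid), so the printing-ink reducer is Code H-7.
The paint thinner has flash point 20.5 °C, which is < 23 °C, so it is Code H-7 (Flammable Liquid).
Flash point 16 °C meets the Code H-7 criterion (Flammable Liquid), so the printing-ink reducer is Code H-7.
Total Code H-7: 192 mL + 225 mL + (two 86 mL containers = 172 mL) = 589 mL.
That exceeds the Code H-7 road limit of 500 mL.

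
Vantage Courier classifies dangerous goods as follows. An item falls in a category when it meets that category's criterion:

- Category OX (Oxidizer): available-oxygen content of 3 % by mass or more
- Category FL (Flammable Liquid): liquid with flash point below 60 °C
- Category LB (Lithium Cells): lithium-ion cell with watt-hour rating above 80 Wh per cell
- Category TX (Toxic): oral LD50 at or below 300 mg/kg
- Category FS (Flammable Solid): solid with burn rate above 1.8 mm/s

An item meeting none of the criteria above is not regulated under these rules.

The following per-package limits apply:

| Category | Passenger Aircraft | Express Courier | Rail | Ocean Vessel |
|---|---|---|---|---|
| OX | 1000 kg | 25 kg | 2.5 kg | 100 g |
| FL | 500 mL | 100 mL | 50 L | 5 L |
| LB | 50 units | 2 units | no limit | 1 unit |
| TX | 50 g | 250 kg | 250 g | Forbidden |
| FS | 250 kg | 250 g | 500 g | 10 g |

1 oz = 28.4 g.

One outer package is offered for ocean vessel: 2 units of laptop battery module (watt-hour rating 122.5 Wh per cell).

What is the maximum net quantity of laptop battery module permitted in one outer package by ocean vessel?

1 unit

The laptop battery module has watt-hour rating 122.5 Wh per cell, which is > 80 Wh per cell, so it is Category LB (Lithium Cells).
The ocean vessel limit for Category LB is 1 unit.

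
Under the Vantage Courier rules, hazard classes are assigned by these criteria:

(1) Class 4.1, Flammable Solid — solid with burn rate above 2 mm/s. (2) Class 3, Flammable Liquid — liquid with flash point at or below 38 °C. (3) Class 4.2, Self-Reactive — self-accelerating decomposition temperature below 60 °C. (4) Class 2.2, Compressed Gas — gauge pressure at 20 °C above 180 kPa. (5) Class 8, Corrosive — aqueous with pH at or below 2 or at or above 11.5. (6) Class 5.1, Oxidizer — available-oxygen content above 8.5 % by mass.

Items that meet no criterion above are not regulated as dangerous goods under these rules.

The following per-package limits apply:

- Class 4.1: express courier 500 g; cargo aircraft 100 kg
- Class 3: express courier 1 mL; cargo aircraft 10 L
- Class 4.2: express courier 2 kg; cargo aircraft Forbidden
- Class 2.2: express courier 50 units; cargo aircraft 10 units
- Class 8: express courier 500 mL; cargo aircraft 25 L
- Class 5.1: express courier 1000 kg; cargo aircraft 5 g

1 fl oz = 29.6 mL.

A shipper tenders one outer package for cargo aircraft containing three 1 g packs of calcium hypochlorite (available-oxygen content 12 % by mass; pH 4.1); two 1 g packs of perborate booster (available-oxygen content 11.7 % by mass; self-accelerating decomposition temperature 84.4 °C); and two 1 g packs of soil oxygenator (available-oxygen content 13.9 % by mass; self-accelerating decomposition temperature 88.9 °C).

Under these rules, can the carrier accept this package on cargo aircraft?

Available-oxygen content 12 % by mass meets the Class 5.1 criterion (Oxidizer), so the calcium hypochlorite is Class 5.1.
Available-oxygen content 11.7 % by mass meets the Class 5.1 criterion (Oxidizer), so the perborate booster is Class 5.1.
Soil oxygenator: available-oxygen content 13.9 % by mass > 8.5 % by mass → Class 5.1 (Oxidizer).
Class 5.1 net quantity: (three 1 g packs = 3 g) + (two 1 g packs = 2 g) + (two 1 g packs = 2 g) = 7 g.
7 g exceeds the cargo aircraft limit of 5 g for Class 5.1.

No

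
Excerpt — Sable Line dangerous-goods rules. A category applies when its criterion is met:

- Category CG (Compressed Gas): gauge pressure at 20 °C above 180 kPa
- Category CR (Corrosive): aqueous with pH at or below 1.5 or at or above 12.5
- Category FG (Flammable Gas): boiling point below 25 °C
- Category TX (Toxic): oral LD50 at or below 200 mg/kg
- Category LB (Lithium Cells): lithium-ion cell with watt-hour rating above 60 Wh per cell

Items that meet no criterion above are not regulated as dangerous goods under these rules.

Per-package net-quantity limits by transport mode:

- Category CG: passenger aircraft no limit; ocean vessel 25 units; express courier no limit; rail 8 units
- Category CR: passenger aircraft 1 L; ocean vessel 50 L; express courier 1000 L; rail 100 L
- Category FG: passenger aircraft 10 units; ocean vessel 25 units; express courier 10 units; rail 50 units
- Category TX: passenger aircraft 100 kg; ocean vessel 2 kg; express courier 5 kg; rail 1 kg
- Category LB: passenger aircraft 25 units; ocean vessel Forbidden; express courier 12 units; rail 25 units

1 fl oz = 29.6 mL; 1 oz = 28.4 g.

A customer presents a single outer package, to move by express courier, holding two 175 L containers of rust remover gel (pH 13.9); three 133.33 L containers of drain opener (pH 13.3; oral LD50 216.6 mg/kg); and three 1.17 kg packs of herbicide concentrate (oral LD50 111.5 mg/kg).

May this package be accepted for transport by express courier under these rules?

The rust remover gel has pH 13.9, which is ≥ 12.5, so it is Category CR (Corrosive).
pH 13.3 meets the Category CR criterion (Corrosive), so the drain opener is Category CR.
With oral LD50 111.5 mg/kg (≤ 200 mg/kg), the herbicide concentrate falls in Category TX.
Total Category CR: (two 175 L containers = 350 L) + (three 133.33 L containers = 399.99 L) = 749.99 L.
749.99 L ≤ 1000 L (express courier limit, Category CR) — within limit.
Category TX quantity: three 1.17 kg packs = 3.51 kg.
3.51 kg is within the express courier limit of 5 kg for Category TX.
Every hazard category is within its express courier limit and no segregation rule is violated.

Yes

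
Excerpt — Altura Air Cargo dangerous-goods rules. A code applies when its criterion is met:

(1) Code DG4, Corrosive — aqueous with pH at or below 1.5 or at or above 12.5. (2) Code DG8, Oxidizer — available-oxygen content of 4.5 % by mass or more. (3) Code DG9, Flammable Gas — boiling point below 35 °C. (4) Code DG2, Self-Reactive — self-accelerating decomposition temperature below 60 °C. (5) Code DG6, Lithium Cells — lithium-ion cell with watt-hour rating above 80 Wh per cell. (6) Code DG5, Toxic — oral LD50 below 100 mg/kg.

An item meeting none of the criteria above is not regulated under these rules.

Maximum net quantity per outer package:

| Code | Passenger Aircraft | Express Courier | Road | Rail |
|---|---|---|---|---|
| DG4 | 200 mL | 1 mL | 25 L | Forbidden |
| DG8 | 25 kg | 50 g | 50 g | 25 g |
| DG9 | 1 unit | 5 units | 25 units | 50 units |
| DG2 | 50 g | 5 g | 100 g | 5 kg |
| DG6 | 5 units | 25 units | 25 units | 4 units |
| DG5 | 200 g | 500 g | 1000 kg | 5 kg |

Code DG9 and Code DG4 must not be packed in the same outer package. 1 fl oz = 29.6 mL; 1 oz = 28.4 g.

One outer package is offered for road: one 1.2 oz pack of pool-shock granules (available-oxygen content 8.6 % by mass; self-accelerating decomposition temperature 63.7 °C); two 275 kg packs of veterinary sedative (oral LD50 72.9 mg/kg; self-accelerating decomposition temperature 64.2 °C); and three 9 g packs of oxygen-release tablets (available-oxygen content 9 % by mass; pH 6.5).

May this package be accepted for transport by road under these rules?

No

The pool-shock granules have available-oxygen content 8.6 % by mass, which is ≥ 4.5 % by mass, so they are Code DG8 (Oxidizer).
Veterinary sedative: oral LD50 72.9 mg/kg < 100 mg/kg → Code DG5 (Toxic).
The oxygen-release tablets have available-oxygen content 9 % by mass, which is ≥ 4.5 % by mass, so they are Code DG8 (Oxidizer).
Code DG8 net quantity: (one 1.2 oz pack = 34.08 g) + (three 9 g packs = 27 g) = 61.08 g.
61.08 g > 50 g (road limit, Code DG8) — over the limit.
Code DG5 quantity: two 275 kg packs = 550 kg.
That is within the Code DG5 road limit of 1000 kg.
The segregation rule (Code DG9 with Code DG4) does not apply to Code DG8 with Code DG5.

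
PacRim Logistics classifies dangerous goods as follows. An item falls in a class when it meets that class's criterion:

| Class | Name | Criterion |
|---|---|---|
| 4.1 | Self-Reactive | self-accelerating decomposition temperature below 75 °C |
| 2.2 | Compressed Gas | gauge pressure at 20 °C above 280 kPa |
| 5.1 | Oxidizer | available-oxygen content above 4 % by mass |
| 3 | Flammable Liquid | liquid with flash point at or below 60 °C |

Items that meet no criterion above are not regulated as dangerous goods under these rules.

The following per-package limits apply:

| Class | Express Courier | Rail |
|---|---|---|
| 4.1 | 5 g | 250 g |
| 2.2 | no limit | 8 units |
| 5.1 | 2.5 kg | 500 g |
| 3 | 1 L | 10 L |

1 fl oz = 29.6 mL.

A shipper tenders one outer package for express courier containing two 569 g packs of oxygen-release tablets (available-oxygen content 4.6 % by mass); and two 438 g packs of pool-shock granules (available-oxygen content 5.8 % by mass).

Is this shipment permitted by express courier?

Yes

The oxygen-release tablets have available-oxygen content 4.6 % by mass, which is > 4 % by mass, so they are Class 5.1 (Oxidizer).
Pool-shock granules: available-oxygen content 5.8 % by mass > 4 % by mass → Class 5.1 (Oxidizer).
Total Class 5.1: (two 569 g packs = 1.138 kg) + (two 438 g packs = 876 g) = 2.014 kg.
That is within the Class 5.1 express courier limit of 2.5 kg.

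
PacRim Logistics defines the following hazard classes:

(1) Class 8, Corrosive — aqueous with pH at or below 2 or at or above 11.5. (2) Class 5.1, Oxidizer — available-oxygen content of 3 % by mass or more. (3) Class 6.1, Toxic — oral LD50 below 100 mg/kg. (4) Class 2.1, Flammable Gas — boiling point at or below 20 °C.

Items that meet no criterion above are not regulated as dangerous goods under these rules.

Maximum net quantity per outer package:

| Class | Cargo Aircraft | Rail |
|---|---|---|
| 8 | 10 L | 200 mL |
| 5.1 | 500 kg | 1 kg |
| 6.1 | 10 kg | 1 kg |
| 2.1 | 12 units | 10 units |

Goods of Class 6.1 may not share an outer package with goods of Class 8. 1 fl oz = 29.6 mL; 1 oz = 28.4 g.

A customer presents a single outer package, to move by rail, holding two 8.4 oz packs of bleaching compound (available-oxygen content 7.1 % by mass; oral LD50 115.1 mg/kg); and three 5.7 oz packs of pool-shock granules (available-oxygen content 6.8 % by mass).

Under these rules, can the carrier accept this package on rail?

Yes

Available-oxygen content 7.1 % by mass meets the Class 5.1 criterion (Oxidizer), so the bleaching compound is Class 5.1.
The pool-shock granules have available-oxygen content 6.8 % by mass, which is ≥ 3 % by mass, so they are Class 5.1 (Oxidizer).
Class 5.1 net quantity: (two 8.4 oz packs = 477.12 g) + (three 5.7 oz packs = 485.64 g) = 962.76 g.
962.76 g is within the rail limit of 1 kg for Class 5.1.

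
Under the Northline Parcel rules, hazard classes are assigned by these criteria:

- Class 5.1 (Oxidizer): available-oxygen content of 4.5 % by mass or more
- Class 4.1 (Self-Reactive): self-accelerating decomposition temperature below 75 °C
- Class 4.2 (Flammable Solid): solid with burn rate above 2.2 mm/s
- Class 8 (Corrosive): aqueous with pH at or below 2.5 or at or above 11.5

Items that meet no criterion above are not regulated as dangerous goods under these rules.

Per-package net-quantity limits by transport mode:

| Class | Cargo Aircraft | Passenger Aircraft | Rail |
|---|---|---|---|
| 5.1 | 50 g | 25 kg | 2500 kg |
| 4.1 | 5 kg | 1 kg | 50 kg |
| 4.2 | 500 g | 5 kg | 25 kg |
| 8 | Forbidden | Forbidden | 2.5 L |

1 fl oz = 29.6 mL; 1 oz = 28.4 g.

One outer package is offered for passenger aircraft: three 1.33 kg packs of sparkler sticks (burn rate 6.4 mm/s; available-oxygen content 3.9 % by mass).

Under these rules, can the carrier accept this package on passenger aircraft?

Yes

With burn rate 6.4 mm/s (> 2.2 mm/s), the sparkler sticks fall in Class 4.2.
Class 4.2 quantity: three 1.33 kg packs = 3.99 kg.
3.99 kg ≤ 5 kg (passenger aircraft limit, Class 4.2) — within limit.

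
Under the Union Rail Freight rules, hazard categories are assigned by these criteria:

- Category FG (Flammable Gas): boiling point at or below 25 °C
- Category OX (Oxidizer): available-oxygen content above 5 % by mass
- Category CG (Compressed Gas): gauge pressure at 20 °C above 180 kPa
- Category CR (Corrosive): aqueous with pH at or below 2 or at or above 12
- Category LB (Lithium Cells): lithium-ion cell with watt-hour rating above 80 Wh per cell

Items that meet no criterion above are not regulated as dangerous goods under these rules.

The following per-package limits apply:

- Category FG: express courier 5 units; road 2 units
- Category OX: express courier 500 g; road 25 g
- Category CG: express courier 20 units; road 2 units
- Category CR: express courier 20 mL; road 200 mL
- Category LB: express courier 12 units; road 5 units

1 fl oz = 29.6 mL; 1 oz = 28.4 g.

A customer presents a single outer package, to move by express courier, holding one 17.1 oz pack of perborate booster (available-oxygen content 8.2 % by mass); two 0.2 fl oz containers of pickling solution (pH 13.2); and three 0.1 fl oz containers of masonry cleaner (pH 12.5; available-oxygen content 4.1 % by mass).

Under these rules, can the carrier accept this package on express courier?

No

With available-oxygen content 8.2 % by mass (> 5 % by mass), the perborate booster falls in Category OX.
The pickling solution has pH 13.2, which is ≥ 12, so it is Category CR (Corrosive).
Masonry cleaner: pH 12.5 ≥ 12 → Category CR (Corrosive).
Category CR net quantity: (two 0.2 fl oz containers = 11.84 mL) + (three 0.1 fl oz containers = 8.88 mL) = 20.72 mL.
20.72 mL > 20 mL (express courier limit, Category CR) — over the limit.
Category OX quantity: one 17.1 oz pack = 485.64 g.
485.64 g is within the express courier limit of 500 g for Category OX.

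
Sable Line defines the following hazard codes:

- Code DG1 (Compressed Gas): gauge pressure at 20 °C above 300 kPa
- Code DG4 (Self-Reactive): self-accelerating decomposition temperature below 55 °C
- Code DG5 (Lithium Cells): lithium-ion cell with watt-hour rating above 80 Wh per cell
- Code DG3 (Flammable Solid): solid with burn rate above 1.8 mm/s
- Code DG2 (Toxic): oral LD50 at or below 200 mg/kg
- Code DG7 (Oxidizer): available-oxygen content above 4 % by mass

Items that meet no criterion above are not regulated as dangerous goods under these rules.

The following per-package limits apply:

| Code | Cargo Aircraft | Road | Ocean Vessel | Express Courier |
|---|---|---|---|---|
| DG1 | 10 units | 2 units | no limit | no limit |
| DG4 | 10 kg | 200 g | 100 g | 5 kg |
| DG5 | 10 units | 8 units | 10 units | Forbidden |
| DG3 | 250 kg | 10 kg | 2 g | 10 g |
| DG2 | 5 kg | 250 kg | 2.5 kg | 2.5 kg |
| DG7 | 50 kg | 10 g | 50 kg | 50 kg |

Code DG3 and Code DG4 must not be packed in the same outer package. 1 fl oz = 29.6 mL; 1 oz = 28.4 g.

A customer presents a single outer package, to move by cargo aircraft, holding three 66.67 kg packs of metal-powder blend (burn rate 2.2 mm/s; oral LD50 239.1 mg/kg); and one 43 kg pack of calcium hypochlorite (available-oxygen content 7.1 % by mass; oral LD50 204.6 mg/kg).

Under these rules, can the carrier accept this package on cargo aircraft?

Yes

The metal-powder blend has burn rate 2.2 mm/s, which is > 1.8 mm/s, so it is Code DG3 (Flammable Solid).
Available-oxygen content 7.1 % by mass meets the Code DG7 criterion (Oxidizer), so the calcium hypochlorite is Code DG7.
Code DG3 quantity: three 66.67 kg packs = 200.01 kg.
That is within the Code DG3 cargo aircraft limit of 250 kg.
Code DG7 quantity: 43 kg.
43 kg is within the cargo aircraft limit of 50 kg for Code DG7.
The segregation rule (Code DG3 with Code DG4) does not apply to Code DG3 with Code DG7.
Every hazard code is within its cargo aircraft limit and no segregation rule is violated.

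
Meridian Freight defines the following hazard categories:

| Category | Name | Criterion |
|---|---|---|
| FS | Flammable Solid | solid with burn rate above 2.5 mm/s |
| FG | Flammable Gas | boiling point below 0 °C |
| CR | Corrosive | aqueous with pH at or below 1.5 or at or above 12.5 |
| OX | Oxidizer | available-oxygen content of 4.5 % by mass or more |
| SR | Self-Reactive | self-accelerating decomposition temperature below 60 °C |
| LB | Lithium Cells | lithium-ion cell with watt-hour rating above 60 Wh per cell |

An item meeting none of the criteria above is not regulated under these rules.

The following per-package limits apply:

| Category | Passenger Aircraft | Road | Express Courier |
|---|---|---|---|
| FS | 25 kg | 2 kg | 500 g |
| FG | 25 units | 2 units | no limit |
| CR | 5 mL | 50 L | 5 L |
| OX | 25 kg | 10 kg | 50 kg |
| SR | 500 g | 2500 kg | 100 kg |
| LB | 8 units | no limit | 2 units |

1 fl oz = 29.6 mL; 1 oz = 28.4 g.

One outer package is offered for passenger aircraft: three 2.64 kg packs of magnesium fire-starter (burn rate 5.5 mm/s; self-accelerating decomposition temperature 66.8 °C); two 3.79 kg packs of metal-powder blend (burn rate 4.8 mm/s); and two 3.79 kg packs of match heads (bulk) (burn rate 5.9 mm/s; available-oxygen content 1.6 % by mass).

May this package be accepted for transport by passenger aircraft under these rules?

Yes

The magnesium fire-starter has burn rate 5.5 mm/s, which is > 2.5 mm/s, so it is Category FS (Flammable Solid).
Burn rate 4.8 mm/s meets the Category FS criterion (Flammable Solid), so the metal-powder blend is Category FS.
Match heads (bulk): burn rate 5.9 mm/s > 2.5 mm/s → Category FS (Flammable Solid).
Total Category FS: (three 2.64 kg packs = 7.92 kg) + (two 3.79 kg packs = 7.58 kg) + (two 3.79 kg packs = 7.58 kg) = 23.08 kg.
23.08 kg ≤ 25 kg (passenger aircraft limit, Category FS) — within limit.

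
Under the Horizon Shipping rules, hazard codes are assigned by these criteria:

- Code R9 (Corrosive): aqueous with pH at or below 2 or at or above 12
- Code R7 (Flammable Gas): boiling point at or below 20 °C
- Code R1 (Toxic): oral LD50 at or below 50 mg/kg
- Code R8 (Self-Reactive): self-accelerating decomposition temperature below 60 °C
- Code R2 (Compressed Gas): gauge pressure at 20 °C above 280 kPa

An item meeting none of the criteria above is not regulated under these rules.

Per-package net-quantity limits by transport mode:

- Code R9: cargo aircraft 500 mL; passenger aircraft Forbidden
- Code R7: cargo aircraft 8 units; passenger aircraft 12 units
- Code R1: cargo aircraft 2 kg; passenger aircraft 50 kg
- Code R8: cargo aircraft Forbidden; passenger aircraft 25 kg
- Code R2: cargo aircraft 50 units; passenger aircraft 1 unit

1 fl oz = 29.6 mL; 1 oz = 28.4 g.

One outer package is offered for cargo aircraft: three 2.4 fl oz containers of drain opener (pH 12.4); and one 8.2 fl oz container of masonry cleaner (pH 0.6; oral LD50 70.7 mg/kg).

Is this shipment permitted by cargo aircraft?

Yes

With pH 12.4 (≥ 12), the drain opener falls in Code R9.
The masonry cleaner has pH 0.6, which is ≤ 2, so it is Code R9 (Corrosive).
Total Code R9: (three 2.4 fl oz containers = 213.12 mL) + (one 8.2 fl oz container = 242.72 mL) = 455.84 mL.
455.84 mL ≤ 500 mL (cargo aircraft limit, Code R9) — within limit.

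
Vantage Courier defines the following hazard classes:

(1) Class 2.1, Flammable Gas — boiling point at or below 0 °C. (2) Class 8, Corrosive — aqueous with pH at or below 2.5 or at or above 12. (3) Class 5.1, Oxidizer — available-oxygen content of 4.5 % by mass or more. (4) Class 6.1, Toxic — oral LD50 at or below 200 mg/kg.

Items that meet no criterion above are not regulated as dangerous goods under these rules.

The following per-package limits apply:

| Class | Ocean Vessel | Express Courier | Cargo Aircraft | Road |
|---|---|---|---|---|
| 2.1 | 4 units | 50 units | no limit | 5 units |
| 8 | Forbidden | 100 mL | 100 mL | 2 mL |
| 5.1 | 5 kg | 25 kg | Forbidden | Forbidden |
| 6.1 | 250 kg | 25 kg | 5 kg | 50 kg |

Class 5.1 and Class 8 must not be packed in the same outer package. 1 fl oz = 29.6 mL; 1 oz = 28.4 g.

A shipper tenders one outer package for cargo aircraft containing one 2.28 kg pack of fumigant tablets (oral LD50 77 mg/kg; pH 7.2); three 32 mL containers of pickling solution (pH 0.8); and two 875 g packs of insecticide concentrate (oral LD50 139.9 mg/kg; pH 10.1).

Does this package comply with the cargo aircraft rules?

Yes

Oral LD50 77 mg/kg meets the Class 6.1 criterion (Toxic), so the fumigant tablets are Class 6.1.
pH 0.8 meets the Class 8 criterion (Corrosive), so the pickling solution is Class 8.
Insecticide concentrate: oral LD50 139.9 mg/kg ≤ 200 mg/kg → Class 6.1 (Toxic).
Total Class 6.1: 2.28 kg + (two 875 g packs = 1.75 kg) = 4.03 kg.
That is within the Class 6.1 cargo aircraft limit of 5 kg.
Class 8 quantity: three 32 mL containers = 96 mL.
That is within the Class 8 cargo aircraft limit of 100 mL.
The segregation rule (Class 5.1 with Class 8) does not apply to Class 6.1 with Class 8.
Every hazard class is within its cargo aircraft limit and no segregation rule is violated.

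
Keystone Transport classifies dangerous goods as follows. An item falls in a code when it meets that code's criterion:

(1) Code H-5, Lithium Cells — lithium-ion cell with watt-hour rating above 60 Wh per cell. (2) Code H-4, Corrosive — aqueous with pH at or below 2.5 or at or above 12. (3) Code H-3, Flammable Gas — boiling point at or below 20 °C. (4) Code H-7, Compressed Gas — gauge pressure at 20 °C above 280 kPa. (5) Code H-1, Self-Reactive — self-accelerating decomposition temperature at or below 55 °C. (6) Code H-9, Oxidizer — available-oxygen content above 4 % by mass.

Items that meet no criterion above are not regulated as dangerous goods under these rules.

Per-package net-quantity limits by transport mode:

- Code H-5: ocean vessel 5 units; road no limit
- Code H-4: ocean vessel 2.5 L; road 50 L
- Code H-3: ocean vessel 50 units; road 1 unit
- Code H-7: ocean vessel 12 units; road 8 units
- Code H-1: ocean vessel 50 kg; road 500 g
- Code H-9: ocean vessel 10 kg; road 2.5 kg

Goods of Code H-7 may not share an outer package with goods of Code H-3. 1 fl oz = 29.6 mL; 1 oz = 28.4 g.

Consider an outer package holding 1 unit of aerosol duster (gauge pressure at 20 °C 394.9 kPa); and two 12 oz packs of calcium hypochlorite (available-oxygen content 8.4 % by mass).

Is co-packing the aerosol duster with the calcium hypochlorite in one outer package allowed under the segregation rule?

The aerosol duster has gauge pressure at 20 °C 394.9 kPa, which is > 280 kPa, so it is Code H-7 (Compressed Gas).
The calcium hypochlorite has available-oxygen content 8.4 % by mass, which is > 4 % by mass, so it is Code H-9 (Oxidizer).
No segregation rule bars Code H-7 with Code H-9.

Yes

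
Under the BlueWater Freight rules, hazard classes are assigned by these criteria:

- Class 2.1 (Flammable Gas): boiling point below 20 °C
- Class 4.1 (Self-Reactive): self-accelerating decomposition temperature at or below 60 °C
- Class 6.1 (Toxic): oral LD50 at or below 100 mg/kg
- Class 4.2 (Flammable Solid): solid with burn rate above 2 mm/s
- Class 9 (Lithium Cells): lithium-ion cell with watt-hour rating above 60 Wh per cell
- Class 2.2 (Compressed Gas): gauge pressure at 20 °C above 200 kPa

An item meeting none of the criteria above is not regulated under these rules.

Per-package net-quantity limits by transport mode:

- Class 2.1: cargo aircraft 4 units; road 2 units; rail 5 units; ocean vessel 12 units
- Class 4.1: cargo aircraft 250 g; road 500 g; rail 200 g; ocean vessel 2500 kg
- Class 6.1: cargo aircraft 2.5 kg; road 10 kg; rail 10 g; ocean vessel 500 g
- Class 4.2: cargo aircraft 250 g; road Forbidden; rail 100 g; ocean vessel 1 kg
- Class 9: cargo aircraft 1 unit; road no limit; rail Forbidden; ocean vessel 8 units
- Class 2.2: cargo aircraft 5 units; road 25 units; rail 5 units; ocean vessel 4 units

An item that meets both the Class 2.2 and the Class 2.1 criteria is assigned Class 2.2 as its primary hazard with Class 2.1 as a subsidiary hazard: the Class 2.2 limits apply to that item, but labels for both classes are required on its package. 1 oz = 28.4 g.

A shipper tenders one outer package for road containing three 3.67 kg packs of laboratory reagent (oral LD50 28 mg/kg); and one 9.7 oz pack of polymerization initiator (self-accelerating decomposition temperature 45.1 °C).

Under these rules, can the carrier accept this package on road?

No

Laboratory reagent: oral LD50 28 mg/kg ≤ 100 mg/kg → Class 6.1 (Toxic).
The polymerization initiator has self-accelerating decomposition temperature 45.1 °C, which is ≤ 60 °C, so it is Class 4.1 (Self-Reactive).
Class 6.1 quantity: three 3.67 kg packs = 11.01 kg.
11.01 kg > 10 kg (road limit, Class 6.1) — over the limit.
Class 4.1 quantity: one 9.7 oz pack = 275.48 g.
275.48 g ≤ 500 g (road limit, Class 4.1) — within limit.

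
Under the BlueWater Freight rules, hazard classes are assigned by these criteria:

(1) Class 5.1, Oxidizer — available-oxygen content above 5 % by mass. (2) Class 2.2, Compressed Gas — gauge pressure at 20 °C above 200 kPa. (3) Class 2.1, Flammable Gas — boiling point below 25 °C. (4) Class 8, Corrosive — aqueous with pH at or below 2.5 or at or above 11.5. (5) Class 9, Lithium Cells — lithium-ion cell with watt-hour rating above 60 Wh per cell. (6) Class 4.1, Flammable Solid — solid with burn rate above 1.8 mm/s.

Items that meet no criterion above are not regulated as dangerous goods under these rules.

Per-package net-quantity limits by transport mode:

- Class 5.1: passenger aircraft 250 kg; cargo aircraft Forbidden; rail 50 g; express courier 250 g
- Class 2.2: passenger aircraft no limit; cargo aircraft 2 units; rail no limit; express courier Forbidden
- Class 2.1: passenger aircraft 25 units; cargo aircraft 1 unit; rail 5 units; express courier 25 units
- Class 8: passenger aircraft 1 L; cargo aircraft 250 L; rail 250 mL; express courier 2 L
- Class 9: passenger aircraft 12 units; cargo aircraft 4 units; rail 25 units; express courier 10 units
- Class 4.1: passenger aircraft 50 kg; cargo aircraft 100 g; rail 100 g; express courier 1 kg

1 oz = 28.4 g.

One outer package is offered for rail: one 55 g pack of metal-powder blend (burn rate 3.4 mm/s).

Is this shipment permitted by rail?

With burn rate 3.4 mm/s (> 1.8 mm/s), the metal-powder blend falls in Class 4.1.
Class 4.1 quantity: 55 g.
55 g ≤ 100 g (rail limit, Class 4.1) — within limit.

Yes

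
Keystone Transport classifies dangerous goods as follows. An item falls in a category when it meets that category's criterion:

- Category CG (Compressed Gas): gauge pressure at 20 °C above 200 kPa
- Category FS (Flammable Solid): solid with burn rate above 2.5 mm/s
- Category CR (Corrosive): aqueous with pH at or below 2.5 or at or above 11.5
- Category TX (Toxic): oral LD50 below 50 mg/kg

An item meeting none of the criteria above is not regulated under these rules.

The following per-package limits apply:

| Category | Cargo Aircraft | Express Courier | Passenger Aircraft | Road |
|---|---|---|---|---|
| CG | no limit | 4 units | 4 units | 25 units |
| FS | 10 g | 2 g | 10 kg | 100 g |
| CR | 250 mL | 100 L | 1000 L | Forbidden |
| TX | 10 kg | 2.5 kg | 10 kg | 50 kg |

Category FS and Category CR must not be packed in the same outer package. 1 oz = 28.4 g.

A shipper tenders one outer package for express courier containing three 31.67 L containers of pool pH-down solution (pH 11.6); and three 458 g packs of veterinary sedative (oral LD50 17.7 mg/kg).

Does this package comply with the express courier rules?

Yes

With pH 11.6 (≥ 11.5), the pool pH-down solution falls in Category CR.
The veterinary sedative has oral LD50 17.7 mg/kg, which is < 50 mg/kg, so it is Category TX (Toxic).
Category CR quantity: three 31.67 L containers = 95.01 L.
That is within the Category CR express courier limit of 100 L.
Category TX quantity: three 458 g packs = 1.374 kg.
That is within the Category TX express courier limit of 2.5 kg.
The segregation rule (Category FS with Category CR) does not apply to Category CR with Category TX.
Every hazard category is within its express courier limit and no segregation rule is violated.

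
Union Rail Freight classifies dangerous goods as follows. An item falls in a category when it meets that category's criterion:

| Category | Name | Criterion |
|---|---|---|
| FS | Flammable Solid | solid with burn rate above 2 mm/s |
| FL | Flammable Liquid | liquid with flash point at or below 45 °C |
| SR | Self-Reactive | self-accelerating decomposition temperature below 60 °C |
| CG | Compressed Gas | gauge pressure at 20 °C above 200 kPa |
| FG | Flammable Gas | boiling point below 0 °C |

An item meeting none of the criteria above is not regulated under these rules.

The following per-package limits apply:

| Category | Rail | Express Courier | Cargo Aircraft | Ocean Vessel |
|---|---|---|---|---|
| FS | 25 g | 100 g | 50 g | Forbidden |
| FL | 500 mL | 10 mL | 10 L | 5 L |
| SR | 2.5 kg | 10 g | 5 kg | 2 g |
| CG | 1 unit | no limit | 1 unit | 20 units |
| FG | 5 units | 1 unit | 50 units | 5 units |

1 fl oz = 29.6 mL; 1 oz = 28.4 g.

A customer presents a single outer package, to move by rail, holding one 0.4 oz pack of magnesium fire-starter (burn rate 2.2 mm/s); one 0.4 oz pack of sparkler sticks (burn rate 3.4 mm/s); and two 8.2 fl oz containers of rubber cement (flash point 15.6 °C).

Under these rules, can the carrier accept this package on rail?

Yes

Burn rate 2.2 mm/s meets the Category FS criterion (Flammable Solid), so the magnesium fire-starter is Category FS.
The sparkler sticks have burn rate 3.4 mm/s, which is > 2 mm/s, so they are Category FS (Flammable Solid).
With flash point 15.6 °C (≤ 45 °C), the rubber cement falls in Category FL.
Category FS net quantity: (one 0.4 oz pack = 11.36 g) + (one 0.4 oz pack = 11.36 g) = 22.72 g.
22.72 g ≤ 25 g (rail limit, Category FS) — within limit.
Category FL quantity: two 8.2 fl oz containers = 485.44 mL.
485.44 mL is within the rail limit of 500 mL for Category FL.
Every hazard category is within its rail limit and no segregation rule is violated.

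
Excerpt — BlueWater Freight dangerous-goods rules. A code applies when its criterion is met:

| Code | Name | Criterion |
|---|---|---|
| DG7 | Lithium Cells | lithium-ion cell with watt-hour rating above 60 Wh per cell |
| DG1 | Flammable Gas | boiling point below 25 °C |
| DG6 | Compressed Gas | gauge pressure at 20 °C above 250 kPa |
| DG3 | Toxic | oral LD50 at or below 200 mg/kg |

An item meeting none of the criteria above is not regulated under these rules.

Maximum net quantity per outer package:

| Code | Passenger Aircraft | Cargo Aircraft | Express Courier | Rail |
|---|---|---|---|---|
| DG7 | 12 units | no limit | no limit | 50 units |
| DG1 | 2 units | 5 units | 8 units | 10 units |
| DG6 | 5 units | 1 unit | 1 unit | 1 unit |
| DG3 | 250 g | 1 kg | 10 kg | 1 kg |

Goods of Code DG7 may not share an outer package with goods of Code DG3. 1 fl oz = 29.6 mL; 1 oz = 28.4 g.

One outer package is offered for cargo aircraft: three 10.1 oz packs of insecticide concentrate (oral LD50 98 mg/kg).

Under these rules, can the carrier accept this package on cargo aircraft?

The insecticide concentrate has oral LD50 98 mg/kg, which is ≤ 200 mg/kg, so it is Code DG3 (Toxic).
Code DG3 quantity: three 10.1 oz packs = 860.52 g.
860.52 g is within the cargo aircraft limit of 1 kg for Code DG3.

Yes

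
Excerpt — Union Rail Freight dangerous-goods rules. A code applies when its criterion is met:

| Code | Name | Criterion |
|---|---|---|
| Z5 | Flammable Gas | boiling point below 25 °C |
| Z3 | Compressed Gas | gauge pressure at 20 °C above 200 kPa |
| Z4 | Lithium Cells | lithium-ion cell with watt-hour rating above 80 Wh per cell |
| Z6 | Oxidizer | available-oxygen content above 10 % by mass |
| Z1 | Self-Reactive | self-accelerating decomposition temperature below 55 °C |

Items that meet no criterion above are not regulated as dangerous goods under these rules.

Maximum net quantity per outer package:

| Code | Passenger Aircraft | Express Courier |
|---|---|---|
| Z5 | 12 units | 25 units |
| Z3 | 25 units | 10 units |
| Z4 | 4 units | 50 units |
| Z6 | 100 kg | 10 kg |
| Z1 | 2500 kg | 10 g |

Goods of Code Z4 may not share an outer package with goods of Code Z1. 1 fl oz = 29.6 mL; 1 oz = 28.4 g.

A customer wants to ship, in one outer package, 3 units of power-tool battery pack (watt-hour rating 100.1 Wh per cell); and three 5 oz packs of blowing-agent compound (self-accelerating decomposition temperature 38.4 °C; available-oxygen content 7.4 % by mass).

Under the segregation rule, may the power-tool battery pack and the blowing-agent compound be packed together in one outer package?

Power-tool battery pack: watt-hour rating 100.1 Wh per cell > 80 Wh per cell → Code Z4 (Lithium Cells).
With self-accelerating decomposition temperature 38.4 °C (< 55 °C), the blowing-agent compound falls in Code Z1.
Code Z4 and Code Z1 may not share an outer package.

No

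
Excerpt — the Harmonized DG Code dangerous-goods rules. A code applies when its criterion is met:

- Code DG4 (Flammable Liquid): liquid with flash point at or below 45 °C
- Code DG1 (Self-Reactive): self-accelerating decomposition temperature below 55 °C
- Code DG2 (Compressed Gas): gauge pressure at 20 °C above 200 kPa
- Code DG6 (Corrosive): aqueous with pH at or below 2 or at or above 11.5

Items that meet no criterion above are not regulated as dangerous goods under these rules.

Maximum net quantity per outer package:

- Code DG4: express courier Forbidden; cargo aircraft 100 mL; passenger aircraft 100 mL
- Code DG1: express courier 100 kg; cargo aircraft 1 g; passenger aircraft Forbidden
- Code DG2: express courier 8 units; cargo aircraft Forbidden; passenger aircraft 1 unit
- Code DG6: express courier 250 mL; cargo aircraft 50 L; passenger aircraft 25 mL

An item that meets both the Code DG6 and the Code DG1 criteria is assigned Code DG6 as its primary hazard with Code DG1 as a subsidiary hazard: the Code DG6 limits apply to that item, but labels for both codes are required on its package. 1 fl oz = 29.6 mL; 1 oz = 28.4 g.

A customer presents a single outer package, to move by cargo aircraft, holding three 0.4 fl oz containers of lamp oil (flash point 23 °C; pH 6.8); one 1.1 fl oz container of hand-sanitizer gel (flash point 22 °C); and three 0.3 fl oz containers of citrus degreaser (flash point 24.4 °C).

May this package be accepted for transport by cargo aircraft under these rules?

Yes

With flash point 23 °C (≤ 45 °C), the lamp oil falls in Code DG4.
Hand-sanitizer gel: flash point 22 °C ≤ 45 °C → Code DG4 (Flammable Liquid).
Citrus degreaser: flash point 24.4 °C ≤ 45 °C → Code DG4 (Flammable Liquid).
Code DG4 net quantity: (three 0.4 fl oz containers = 35.52 mL) + (one 1.1 fl oz container = 32.56 mL) + (three 0.3 fl oz containers = 26.64 mL) = 94.72 mL.
That is within the Code DG4 cargo aircraft limit of 100 mL.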